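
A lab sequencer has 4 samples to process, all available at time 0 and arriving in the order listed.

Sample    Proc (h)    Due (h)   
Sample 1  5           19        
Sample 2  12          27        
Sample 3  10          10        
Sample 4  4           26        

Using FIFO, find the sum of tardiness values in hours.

FIFO (arrival order): Sample 1 Sample 2 Sample 3 Sample 4.
Sample 1: 0→5, due 19, tardiness 0
Sample 2: 5→17, due 27, tardiness 0
Sample 3: 17→27, due 10, tardiness 17
Sample 4: 27→31, due 26, tardiness 5
Sum = 0+0+17+5 = 22.

22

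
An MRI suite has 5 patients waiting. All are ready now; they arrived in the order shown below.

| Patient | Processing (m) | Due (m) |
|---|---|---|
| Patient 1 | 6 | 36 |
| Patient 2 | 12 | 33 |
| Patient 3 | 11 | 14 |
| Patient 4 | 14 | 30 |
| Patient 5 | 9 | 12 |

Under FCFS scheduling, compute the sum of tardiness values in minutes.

68

FIFO (arrival order): Patient 1 Patient 2 Patient 3 Patient 4 Patient 5.
Patient 1: 0→6, due 36, tardiness 0
Patient 2: 6→18, due 33, tardiness 0
Patient 3: 18→29, due 14, tardiness 15
Patient 4: 29→43, due 30, tardiness 13
Patient 5: 43→52, due 12, tardiness 40
Sum = 0+0+15+13+40 = 68.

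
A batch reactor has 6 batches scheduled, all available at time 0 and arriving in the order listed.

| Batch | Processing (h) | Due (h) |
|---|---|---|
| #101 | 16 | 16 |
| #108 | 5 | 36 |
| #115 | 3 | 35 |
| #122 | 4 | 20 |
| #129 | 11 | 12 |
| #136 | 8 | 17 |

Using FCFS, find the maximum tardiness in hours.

30

FIFO (arrival order): #101 #108 #115 #122 #129 #136.
#101: 0→16, due 16, tardiness 0
#108: 16→21, due 36, tardiness 0
#115: 21→24, due 35, tardiness 0
#122: 24→28, due 20, tardiness 8
#129: 28→39, due 12, tardiness 27
#136: 39→47, due 17, tardiness 30
Maximum = 30.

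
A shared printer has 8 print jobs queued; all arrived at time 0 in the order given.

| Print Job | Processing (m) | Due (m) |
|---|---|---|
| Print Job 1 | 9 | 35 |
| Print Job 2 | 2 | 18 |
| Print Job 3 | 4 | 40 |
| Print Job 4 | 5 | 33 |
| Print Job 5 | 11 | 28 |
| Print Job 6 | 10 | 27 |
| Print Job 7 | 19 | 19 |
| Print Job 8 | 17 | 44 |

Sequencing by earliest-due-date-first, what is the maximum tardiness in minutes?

33

EDD (increasing due date): Print Job 2 Print Job 7 Print Job 6 Print Job 5 Print Job 4 Print Job 1 Print Job 3 Print Job 8.
Print Job 2: 0→2, due 18, tardiness 0
Print Job 7: 2→21, due 19, tardiness 2
Print Job 6: 21→31, due 27, tardiness 4
Print Job 5: 31→42, due 28, tardiness 14
Print Job 4: 42→47, due 33, tardiness 14
Print Job 1: 47→56, due 35, tardiness 21
Print Job 3: 56→60, due 40, tardiness 20
Print Job 8: 60→77, due 44, tardiness 33
Maximum = 33.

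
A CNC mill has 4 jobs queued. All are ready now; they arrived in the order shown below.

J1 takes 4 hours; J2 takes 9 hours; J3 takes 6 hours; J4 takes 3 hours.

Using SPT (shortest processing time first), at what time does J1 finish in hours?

SPT (increasing processing time): J4 J1 J3 J2.
J4: 0→3
J1: 3→7

7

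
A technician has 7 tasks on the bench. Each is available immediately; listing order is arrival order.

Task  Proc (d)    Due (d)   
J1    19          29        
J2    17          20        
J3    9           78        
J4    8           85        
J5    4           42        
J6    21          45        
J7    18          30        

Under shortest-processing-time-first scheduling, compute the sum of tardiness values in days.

141

SPT (increasing processing time): J5 J4 J3 J2 J7 J1 J6.
J5: 0→4, due 42, tardiness 0
J4: 4→12, due 85, tardiness 0
J3: 12→21, due 78, tardiness 0
J2: 21→38, due 20, tardiness 18
J7: 38→56, due 30, tardiness 26
J1: 56→75, due 29, tardiness 46
J6: 75→96, due 45, tardiness 51
Sum = 0+0+0+18+26+46+51 = 141.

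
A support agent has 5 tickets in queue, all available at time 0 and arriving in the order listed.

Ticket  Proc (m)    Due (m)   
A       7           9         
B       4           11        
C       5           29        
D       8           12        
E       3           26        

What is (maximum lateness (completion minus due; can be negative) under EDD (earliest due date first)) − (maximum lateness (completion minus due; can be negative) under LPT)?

EDD (increasing due date): A B D E C.
A: 0→7, due 9, lateness -2
B: 7→11, due 11, lateness 0
D: 11→19, due 12, lateness 7
E: 19→22, due 26, lateness -4
C: 22→27, due 29, lateness -2
Maximum = 7.
LPT (decreasing processing time): D A C B E.
D: 0→8, due 12, lateness -4
A: 8→15, due 9, lateness 6
C: 15→20, due 29, lateness -9
B: 20→24, due 11, lateness 13
E: 24→27, due 26, lateness 1
Maximum = 13.
Difference = 7 − 13 = -6.

-6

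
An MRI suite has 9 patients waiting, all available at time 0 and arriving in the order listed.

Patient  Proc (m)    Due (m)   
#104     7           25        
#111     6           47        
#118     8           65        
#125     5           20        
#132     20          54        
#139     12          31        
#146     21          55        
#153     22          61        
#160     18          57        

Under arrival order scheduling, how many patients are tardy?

FIFO (arrival order): #104 #111 #118 #125 #132 #139 #146 #153 #160.
#104: 0→7, due 25, tardiness 0
#111: 7→13, due 47, tardiness 0
#118: 13→21, due 65, tardiness 0
#125: 21→26, due 20, tardiness 6
#132: 26→46, due 54, tardiness 0
#139: 46→58, due 31, tardiness 27
#146: 58→79, due 55, tardiness 24
#153: 79→101, due 61, tardiness 40
#160: 101→119, due 57, tardiness 62
Late patients: 5.

5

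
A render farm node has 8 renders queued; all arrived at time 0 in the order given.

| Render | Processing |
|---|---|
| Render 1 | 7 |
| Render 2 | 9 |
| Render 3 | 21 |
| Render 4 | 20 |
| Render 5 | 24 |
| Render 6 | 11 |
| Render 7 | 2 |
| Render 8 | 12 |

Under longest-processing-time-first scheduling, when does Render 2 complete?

97

LPT (decreasing processing time): Render 5 Render 3 Render 4 Render 8 Render 6 Render 2 Render 1 Render 7.
Render 5: 0→24
Render 3: 24→45
Render 4: 45→65
Render 8: 65→77
Render 6: 77→88
Render 2: 88→97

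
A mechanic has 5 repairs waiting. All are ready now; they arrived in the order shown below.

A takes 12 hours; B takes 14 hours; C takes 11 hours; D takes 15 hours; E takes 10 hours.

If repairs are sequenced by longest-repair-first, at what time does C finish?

52

LPT (decreasing processing time): D B A C E.
D: 0→15
B: 15→29
A: 29→41
C: 41→52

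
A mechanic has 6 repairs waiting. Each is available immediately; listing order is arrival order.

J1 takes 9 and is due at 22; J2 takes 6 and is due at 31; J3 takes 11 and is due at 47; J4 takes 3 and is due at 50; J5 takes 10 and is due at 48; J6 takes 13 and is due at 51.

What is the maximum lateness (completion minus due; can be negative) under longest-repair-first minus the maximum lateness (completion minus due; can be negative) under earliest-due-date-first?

LPT (decreasing processing time): J6 J3 J5 J1 J2 J4.
J6: 0→13, due 51, lateness -38
J3: 13→24, due 47, lateness -23
J5: 24→34, due 48, lateness -14
J1: 34→43, due 22, lateness 21
J2: 43→49, due 31, lateness 18
J4: 49→52, due 50, lateness 2
Maximum = 21.
EDD (increasing due date): J1 J2 J3 J5 J4 J6.
J1: 0→9, due 22, lateness -13
J2: 9→15, due 31, lateness -16
J3: 15→26, due 47, lateness -21
J5: 26→36, due 48, lateness -12
J4: 36→39, due 50, lateness -11
J6: 39→52, due 51, lateness 1
Maximum = 1.
Difference = 21 − 1 = 20.

20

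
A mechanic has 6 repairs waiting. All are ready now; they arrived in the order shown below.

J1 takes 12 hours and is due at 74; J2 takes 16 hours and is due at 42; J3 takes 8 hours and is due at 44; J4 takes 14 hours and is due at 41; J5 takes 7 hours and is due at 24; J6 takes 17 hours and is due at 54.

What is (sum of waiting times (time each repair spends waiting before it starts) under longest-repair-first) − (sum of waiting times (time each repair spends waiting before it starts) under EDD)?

LPT (decreasing processing time): J6 J2 J4 J1 J3 J5.
J6: waits 0, runs 0→17
J2: waits 17, runs 17→33
J4: waits 33, runs 33→47
J1: waits 47, runs 47→59
J3: waits 59, runs 59→67
J5: waits 67, runs 67→74
Sum = 0+17+33+47+59+67 = 223.
EDD (increasing due date): J5 J4 J2 J3 J6 J1.
J5: waits 0, runs 0→7
J4: waits 7, runs 7→21
J2: waits 21, runs 21→37
J3: waits 37, runs 37→45
J6: waits 45, runs 45→62
J1: waits 62, runs 62→74
Sum = 0+7+21+37+45+62 = 172.
Difference = 223 − 172 = 51.

51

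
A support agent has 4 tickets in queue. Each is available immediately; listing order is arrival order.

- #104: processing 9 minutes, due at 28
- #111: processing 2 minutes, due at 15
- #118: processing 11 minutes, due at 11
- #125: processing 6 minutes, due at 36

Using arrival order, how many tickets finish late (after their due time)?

FIFO (arrival order): #104 #111 #118 #125.
#104: 0→9, due 28, tardiness 0
#111: 9→11, due 15, tardiness 0
#118: 11→22, due 11, tardiness 11
#125: 22→28, due 36, tardiness 0
Late tickets: 1.

1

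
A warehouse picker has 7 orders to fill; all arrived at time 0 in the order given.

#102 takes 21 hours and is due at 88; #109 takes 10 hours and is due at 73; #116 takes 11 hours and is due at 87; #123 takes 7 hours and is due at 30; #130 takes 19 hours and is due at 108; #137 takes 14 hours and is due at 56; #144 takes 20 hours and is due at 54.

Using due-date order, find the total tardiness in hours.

EDD (increasing due date): #123 #144 #137 #109 #116 #102 #130.
#123: 0→7, due 30, tardiness 0
#144: 7→27, due 54, tardiness 0
#137: 27→41, due 56, tardiness 0
#109: 41→51, due 73, tardiness 0
#116: 51→62, due 87, tardiness 0
#102: 62→83, due 88, tardiness 0
#130: 83→102, due 108, tardiness 0
Sum = 0+0+0+0+0+0+0 = 0.

0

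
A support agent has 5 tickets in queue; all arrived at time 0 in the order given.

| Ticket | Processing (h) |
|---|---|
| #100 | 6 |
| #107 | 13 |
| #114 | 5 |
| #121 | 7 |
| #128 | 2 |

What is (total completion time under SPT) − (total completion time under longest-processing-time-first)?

-48

SPT (increasing processing time): #128 #114 #100 #121 #107.
#128: 0→2
#114: 2→7
#100: 7→13
#121: 13→20
#107: 20→33
Sum = 2+7+13+20+33 = 75.
LPT (decreasing processing time): #107 #121 #100 #114 #128.
#107: 0→13
#121: 13→20
#100: 20→26
#114: 26→31
#128: 31→33
Sum = 13+20+26+31+33 = 123.
Difference = 75 − 123 = -48.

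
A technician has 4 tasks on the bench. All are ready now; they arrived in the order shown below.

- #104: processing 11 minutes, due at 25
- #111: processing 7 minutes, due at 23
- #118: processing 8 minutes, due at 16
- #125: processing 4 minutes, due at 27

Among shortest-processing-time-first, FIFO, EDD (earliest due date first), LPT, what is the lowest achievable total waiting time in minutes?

34

SPT (increasing processing time): #125 #111 #118 #104.
#125: waits 0, runs 0→4
#111: waits 4, runs 4→11
#118: waits 11, runs 11→19
#104: waits 19, runs 19→30
Sum = 0+4+11+19 = 34.
FIFO (arrival order): #104 #111 #118 #125.
#104: waits 0, runs 0→11
#111: waits 11, runs 11→18
#118: waits 18, runs 18→26
#125: waits 26, runs 26→30
Sum = 0+11+18+26 = 55.
EDD (increasing due date): #118 #111 #104 #125.
#118: waits 0, runs 0→8
#111: waits 8, runs 8→15
#104: waits 15, runs 15→26
#125: waits 26, runs 26→30
Sum = 0+8+15+26 = 49.
LPT (decreasing processing time): #104 #118 #111 #125.
#104: waits 0, runs 0→11
#118: waits 11, runs 11→19
#111: waits 19, runs 19→26
#125: waits 26, runs 26→30
Sum = 0+11+19+26 = 56.
SPT 34, FIFO 55, EDD 49, LPT 56 → minimum 34.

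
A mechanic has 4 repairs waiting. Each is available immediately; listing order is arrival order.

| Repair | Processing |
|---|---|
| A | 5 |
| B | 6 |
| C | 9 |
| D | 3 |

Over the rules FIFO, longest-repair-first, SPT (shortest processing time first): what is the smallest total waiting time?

FIFO (arrival order): A B C D.
A: waits 0, runs 0→5
B: waits 5, runs 5→11
C: waits 11, runs 11→20
D: waits 20, runs 20→23
Sum = 0+5+11+20 = 36.
LPT (decreasing processing time): C B A D.
C: waits 0, runs 0→9
B: waits 9, runs 9→15
A: waits 15, runs 15→20
D: waits 20, runs 20→23
Sum = 0+9+15+20 = 44.
SPT (increasing processing time): D A B C.
D: waits 0, runs 0→3
A: waits 3, runs 3→8
B: waits 8, runs 8→14
C: waits 14, runs 14→23
Sum = 0+3+8+14 = 25.
FIFO 36, LPT 44, SPT 25 → minimum 25.

25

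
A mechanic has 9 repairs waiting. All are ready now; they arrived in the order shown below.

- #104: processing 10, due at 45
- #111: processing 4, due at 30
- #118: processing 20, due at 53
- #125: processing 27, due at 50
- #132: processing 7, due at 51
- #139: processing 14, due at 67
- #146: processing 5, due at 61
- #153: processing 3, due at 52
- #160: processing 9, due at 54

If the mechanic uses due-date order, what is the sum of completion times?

493

EDD (increasing due date): #111 #104 #125 #132 #153 #118 #160 #146 #139.
#111: 0→4
#104: 4→14
#125: 14→41
#132: 41→48
#153: 48→51
#118: 51→71
#160: 71→80
#146: 80→85
#139: 85→99
Sum = 4+14+41+48+51+71+80+85+99 = 493.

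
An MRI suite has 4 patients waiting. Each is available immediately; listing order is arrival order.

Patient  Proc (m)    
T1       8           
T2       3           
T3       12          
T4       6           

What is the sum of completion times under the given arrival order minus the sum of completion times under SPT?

FIFO (arrival order): T1 T2 T3 T4.
T1: 0→8
T2: 8→11
T3: 11→23
T4: 23→29
Sum = 8+11+23+29 = 71.
SPT (increasing processing time): T2 T4 T1 T3.
T2: 0→3
T4: 3→9
T1: 9→17
T3: 17→29
Sum = 3+9+17+29 = 58.
Difference = 71 − 58 = 13.

13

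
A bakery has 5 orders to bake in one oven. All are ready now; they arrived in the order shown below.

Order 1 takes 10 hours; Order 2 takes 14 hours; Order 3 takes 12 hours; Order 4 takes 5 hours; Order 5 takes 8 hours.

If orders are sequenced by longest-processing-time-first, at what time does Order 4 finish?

LPT (decreasing processing time): Order 2 Order 3 Order 1 Order 5 Order 4.
Order 2: 0→14
Order 3: 14→26
Order 1: 26→36
Order 5: 36→44
Order 4: 44→49

49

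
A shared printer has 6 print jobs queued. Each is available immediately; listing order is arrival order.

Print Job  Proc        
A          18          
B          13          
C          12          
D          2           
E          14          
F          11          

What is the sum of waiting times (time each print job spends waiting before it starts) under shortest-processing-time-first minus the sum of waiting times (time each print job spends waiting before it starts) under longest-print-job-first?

-90

SPT (increasing processing time): D F C B E A.
D: waits 0, runs 0→2
F: waits 2, runs 2→13
C: waits 13, runs 13→25
B: waits 25, runs 25→38
E: waits 38, runs 38→52
A: waits 52, runs 52→70
Sum = 0+2+13+25+38+52 = 130.
LPT (decreasing processing time): A E B C F D.
A: waits 0, runs 0→18
E: waits 18, runs 18→32
B: waits 32, runs 32→45
C: waits 45, runs 45→57
F: waits 57, runs 57→68
D: waits 68, runs 68→70
Sum = 0+18+32+45+57+68 = 220.
Difference = 130 − 220 = -90.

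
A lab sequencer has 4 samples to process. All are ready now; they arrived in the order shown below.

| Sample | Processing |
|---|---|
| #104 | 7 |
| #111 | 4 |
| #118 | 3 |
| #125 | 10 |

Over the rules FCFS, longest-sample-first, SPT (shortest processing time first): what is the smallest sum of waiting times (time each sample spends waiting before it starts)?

24

FIFO (arrival order): #104 #111 #118 #125.
#104: waits 0, runs 0→7
#111: waits 7, runs 7→11
#118: waits 11, runs 11→14
#125: waits 14, runs 14→24
Sum = 0+7+11+14 = 32.
LPT (decreasing processing time): #125 #104 #111 #118.
#125: waits 0, runs 0→10
#104: waits 10, runs 10→17
#111: waits 17, runs 17→21
#118: waits 21, runs 21→24
Sum = 0+10+17+21 = 48.
SPT (increasing processing time): #118 #111 #104 #125.
#118: waits 0, runs 0→3
#111: waits 3, runs 3→7
#104: waits 7, runs 7→14
#125: waits 14, runs 14→24
Sum = 0+3+7+14 = 24.
FIFO 32, LPT 48, SPT 24 → minimum 24.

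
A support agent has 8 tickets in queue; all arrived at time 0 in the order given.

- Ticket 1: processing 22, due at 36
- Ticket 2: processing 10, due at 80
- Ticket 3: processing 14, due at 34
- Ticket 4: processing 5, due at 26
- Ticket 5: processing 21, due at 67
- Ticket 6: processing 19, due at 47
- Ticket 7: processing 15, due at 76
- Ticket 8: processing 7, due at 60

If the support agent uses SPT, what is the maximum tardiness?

77

SPT (increasing processing time): Ticket 4 Ticket 8 Ticket 2 Ticket 3 Ticket 7 Ticket 6 Ticket 5 Ticket 1.
Ticket 4: 0→5, due 26, tardiness 0
Ticket 8: 5→12, due 60, tardiness 0
Ticket 2: 12→22, due 80, tardiness 0
Ticket 3: 22→36, due 34, tardiness 2
Ticket 7: 36→51, due 76, tardiness 0
Ticket 6: 51→70, due 47, tardiness 23
Ticket 5: 70→91, due 67, tardiness 24
Ticket 1: 91→113, due 36, tardiness 77
Maximum = 77.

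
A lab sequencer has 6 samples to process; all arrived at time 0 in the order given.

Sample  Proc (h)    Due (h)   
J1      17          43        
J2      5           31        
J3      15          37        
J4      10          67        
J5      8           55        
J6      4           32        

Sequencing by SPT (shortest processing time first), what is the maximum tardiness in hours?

16

SPT (increasing processing time): J6 J2 J5 J4 J3 J1.
J6: 0→4, due 32, tardiness 0
J2: 4→9, due 31, tardiness 0
J5: 9→17, due 55, tardiness 0
J4: 17→27, due 67, tardiness 0
J3: 27→42, due 37, tardiness 5
J1: 42→59, due 43, tardiness 16
Maximum = 16.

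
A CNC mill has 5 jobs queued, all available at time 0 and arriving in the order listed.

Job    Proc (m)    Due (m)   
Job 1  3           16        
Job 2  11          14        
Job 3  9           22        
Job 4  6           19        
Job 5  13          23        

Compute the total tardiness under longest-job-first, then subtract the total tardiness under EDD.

40

LPT (decreasing processing time): Job 5 Job 2 Job 3 Job 4 Job 1.
Job 5: 0→13, due 23, tardiness 0
Job 2: 13→24, due 14, tardiness 10
Job 3: 24→33, due 22, tardiness 11
Job 4: 33→39, due 19, tardiness 20
Job 1: 39→42, due 16, tardiness 26
Sum = 0+10+11+20+26 = 67.
EDD (increasing due date): Job 2 Job 1 Job 4 Job 3 Job 5.
Job 2: 0→11, due 14, tardiness 0
Job 1: 11→14, due 16, tardiness 0
Job 4: 14→20, due 19, tardiness 1
Job 3: 20→29, due 22, tardiness 7
Job 5: 29→42, due 23, tardiness 19
Sum = 0+0+1+7+19 = 27.
Difference = 67 − 27 = 40.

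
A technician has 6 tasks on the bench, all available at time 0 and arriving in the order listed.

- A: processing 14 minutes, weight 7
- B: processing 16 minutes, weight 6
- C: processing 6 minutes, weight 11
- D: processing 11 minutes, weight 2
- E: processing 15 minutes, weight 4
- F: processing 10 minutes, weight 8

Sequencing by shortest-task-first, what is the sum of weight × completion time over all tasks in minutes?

1191

SPT (increasing processing time): C F D A E B.
C: finishes 6, weight 11, w·C = 66
F: finishes 16, weight 8, w·C = 128
D: finishes 27, weight 2, w·C = 54
A: finishes 41, weight 7, w·C = 287
E: finishes 56, weight 4, w·C = 224
B: finishes 72, weight 6, w·C = 432
Sum = 66+128+54+287+224+432 = 1191.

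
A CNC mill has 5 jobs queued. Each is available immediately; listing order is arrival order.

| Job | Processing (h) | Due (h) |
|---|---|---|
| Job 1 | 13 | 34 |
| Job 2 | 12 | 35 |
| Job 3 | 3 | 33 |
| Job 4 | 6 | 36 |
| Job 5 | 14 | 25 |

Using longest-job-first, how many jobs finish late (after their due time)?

3

LPT (decreasing processing time): Job 5 Job 1 Job 2 Job 4 Job 3.
Job 5: 0→14, due 25, tardiness 0
Job 1: 14→27, due 34, tardiness 0
Job 2: 27→39, due 35, tardiness 4
Job 4: 39→45, due 36, tardiness 9
Job 3: 45→48, due 33, tardiness 15
Late jobs: 3.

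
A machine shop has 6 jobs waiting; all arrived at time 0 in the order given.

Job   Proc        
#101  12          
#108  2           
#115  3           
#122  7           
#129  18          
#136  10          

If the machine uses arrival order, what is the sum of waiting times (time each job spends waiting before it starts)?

109

FIFO (arrival order): #101 #108 #115 #122 #129 #136.
#101: waits 0, runs 0→12
#108: waits 12, runs 12→14
#115: waits 14, runs 14→17
#122: waits 17, runs 17→24
#129: waits 24, runs 24→42
#136: waits 42, runs 42→52
Sum = 0+12+14+17+24+42 = 109.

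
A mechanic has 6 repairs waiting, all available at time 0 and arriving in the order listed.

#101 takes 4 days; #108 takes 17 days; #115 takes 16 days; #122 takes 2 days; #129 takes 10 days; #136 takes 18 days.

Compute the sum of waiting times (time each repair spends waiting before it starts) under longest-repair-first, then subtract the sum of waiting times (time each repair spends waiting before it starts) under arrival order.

LPT (decreasing processing time): #136 #108 #115 #129 #101 #122.
#136: waits 0, runs 0→18
#108: waits 18, runs 18→35
#115: waits 35, runs 35→51
#129: waits 51, runs 51→61
#101: waits 61, runs 61→65
#122: waits 65, runs 65→67
Sum = 0+18+35+51+61+65 = 230.
FIFO (arrival order): #101 #108 #115 #122 #129 #136.
#101: waits 0, runs 0→4
#108: waits 4, runs 4→21
#115: waits 21, runs 21→37
#122: waits 37, runs 37→39
#129: waits 39, runs 39→49
#136: waits 49, runs 49→67
Sum = 0+4+21+37+39+49 = 150.
Difference = 230 − 150 = 80.

80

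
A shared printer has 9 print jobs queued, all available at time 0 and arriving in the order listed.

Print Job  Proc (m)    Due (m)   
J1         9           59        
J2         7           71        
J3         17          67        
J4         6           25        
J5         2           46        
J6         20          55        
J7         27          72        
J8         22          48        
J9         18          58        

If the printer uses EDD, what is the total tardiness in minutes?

141

EDD (increasing due date): J4 J5 J8 J6 J9 J1 J3 J2 J7.
J4: 0→6, due 25, tardiness 0
J5: 6→8, due 46, tardiness 0
J8: 8→30, due 48, tardiness 0
J6: 30→50, due 55, tardiness 0
J9: 50→68, due 58, tardiness 10
J1: 68→77, due 59, tardiness 18
J3: 77→94, due 67, tardiness 27
J2: 94→101, due 71, tardiness 30
J7: 101→128, due 72, tardiness 56
Sum = 0+0+0+0+10+18+27+30+56 = 141.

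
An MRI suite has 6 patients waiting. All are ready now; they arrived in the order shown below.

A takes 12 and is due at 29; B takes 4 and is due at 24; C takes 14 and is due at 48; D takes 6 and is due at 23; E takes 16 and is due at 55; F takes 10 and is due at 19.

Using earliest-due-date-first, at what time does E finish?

EDD (increasing due date): F D B A C E.
F: 0→10
D: 10→16
B: 16→20
A: 20→32
C: 32→46
E: 46→62

62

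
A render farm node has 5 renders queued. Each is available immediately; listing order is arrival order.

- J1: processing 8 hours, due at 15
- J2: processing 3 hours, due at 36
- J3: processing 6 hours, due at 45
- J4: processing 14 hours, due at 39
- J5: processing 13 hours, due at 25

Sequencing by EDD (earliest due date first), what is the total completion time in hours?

135

EDD (increasing due date): J1 J5 J2 J4 J3.
J1: 0→8
J5: 8→21
J2: 21→24
J4: 24→38
J3: 38→44
Sum = 8+21+24+38+44 = 135.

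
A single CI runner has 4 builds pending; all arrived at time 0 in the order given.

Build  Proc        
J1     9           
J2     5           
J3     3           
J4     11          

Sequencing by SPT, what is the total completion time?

56

SPT (increasing processing time): J3 J2 J1 J4.
J3: 0→3
J2: 3→8
J1: 8→17
J4: 17→28
Sum = 3+8+17+28 = 56.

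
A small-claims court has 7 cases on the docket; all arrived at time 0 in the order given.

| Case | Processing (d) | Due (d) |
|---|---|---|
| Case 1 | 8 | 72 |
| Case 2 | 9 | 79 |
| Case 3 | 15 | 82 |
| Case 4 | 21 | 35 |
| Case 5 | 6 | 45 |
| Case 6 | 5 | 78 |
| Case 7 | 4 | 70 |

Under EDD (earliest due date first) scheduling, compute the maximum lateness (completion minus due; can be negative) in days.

-14

EDD (increasing due date): Case 4 Case 5 Case 7 Case 1 Case 6 Case 2 Case 3.
Case 4: 0→21, due 35, lateness -14
Case 5: 21→27, due 45, lateness -18
Case 7: 27→31, due 70, lateness -39
Case 1: 31→39, due 72, lateness -33
Case 6: 39→44, due 78, lateness -34
Case 2: 44→53, due 79, lateness -26
Case 3: 53→68, due 82, lateness -14
Maximum = -14.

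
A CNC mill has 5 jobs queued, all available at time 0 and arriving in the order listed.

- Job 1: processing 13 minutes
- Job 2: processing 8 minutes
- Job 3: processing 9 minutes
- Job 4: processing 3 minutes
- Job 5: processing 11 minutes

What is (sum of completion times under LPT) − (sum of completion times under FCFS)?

LPT (decreasing processing time): Job 1 Job 5 Job 3 Job 2 Job 4.
Job 1: 0→13
Job 5: 13→24
Job 3: 24→33
Job 2: 33→41
Job 4: 41→44
Sum = 13+24+33+41+44 = 155.
FIFO (arrival order): Job 1 Job 2 Job 3 Job 4 Job 5.
Job 1: 0→13
Job 2: 13→21
Job 3: 21→30
Job 4: 30→33
Job 5: 33→44
Sum = 13+21+30+33+44 = 141.
Difference = 155 − 141 = 14.

14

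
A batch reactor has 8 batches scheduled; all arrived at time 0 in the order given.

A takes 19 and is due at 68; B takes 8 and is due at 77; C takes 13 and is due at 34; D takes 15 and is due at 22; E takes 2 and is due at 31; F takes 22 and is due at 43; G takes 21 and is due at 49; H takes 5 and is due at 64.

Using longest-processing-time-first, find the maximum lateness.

LPT (decreasing processing time): F G A D C B H E.
F: 0→22, due 43, lateness -21
G: 22→43, due 49, lateness -6
A: 43→62, due 68, lateness -6
D: 62→77, due 22, lateness 55
C: 77→90, due 34, lateness 56
B: 90→98, due 77, lateness 21
H: 98→103, due 64, lateness 39
E: 103→105, due 31, lateness 74
Maximum = 74.

74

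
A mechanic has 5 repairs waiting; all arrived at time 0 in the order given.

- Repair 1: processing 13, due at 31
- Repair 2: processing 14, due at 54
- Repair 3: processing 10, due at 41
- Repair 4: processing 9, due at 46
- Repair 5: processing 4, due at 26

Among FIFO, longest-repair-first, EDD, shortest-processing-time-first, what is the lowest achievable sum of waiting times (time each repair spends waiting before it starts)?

FIFO (arrival order): Repair 1 Repair 2 Repair 3 Repair 4 Repair 5.
Repair 1: waits 0, runs 0→13
Repair 2: waits 13, runs 13→27
Repair 3: waits 27, runs 27→37
Repair 4: waits 37, runs 37→46
Repair 5: waits 46, runs 46→50
Sum = 0+13+27+37+46 = 123.
LPT (decreasing processing time): Repair 2 Repair 1 Repair 3 Repair 4 Repair 5.
Repair 2: waits 0, runs 0→14
Repair 1: waits 14, runs 14→27
Repair 3: waits 27, runs 27→37
Repair 4: waits 37, runs 37→46
Repair 5: waits 46, runs 46→50
Sum = 0+14+27+37+46 = 124.
EDD (increasing due date): Repair 5 Repair 1 Repair 3 Repair 4 Repair 2.
Repair 5: waits 0, runs 0→4
Repair 1: waits 4, runs 4→17
Repair 3: waits 17, runs 17→27
Repair 4: waits 27, runs 27→36
Repair 2: waits 36, runs 36→50
Sum = 0+4+17+27+36 = 84.
SPT (increasing processing time): Repair 5 Repair 4 Repair 3 Repair 1 Repair 2.
Repair 5: waits 0, runs 0→4
Repair 4: waits 4, runs 4→13
Repair 3: waits 13, runs 13→23
Repair 1: waits 23, runs 23→36
Repair 2: waits 36, runs 36→50
Sum = 0+4+13+23+36 = 76.
FIFO 123, LPT 124, EDD 84, SPT 76 → minimum 76.

76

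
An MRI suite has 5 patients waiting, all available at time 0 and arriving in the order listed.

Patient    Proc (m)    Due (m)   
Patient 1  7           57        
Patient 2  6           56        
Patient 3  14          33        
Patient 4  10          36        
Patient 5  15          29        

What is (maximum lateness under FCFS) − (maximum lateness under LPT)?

20

FIFO (arrival order): Patient 1 Patient 2 Patient 3 Patient 4 Patient 5.
Patient 1: 0→7, due 57, lateness -50
Patient 2: 7→13, due 56, lateness -43
Patient 3: 13→27, due 33, lateness -6
Patient 4: 27→37, due 36, lateness 1
Patient 5: 37→52, due 29, lateness 23
Maximum = 23.
LPT (decreasing processing time): Patient 5 Patient 3 Patient 4 Patient 1 Patient 2.
Patient 5: 0→15, due 29, lateness -14
Patient 3: 15→29, due 33, lateness -4
Patient 4: 29→39, due 36, lateness 3
Patient 1: 39→46, due 57, lateness -11
Patient 2: 46→52, due 56, lateness -4
Maximum = 3.
Difference = 23 − 3 = 20.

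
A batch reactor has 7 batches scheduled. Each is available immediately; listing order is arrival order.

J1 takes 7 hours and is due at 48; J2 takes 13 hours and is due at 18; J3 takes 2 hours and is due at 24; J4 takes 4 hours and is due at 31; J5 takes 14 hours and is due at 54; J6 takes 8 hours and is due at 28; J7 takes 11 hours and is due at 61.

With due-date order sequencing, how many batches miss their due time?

EDD (increasing due date): J2 J3 J6 J4 J1 J5 J7.
J2: 0→13, due 18, tardiness 0
J3: 13→15, due 24, tardiness 0
J6: 15→23, due 28, tardiness 0
J4: 23→27, due 31, tardiness 0
J1: 27→34, due 48, tardiness 0
J5: 34→48, due 54, tardiness 0
J7: 48→59, due 61, tardiness 0
Late batches: 0.

0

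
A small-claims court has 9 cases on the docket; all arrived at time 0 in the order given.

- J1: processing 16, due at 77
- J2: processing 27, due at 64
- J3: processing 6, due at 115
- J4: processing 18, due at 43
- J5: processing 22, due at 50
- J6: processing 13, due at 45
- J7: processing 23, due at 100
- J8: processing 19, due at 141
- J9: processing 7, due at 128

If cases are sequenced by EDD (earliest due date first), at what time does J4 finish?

EDD (increasing due date): J4 J6 J5 J2 J1 J7 J3 J9 J8.
J4: 0→18

18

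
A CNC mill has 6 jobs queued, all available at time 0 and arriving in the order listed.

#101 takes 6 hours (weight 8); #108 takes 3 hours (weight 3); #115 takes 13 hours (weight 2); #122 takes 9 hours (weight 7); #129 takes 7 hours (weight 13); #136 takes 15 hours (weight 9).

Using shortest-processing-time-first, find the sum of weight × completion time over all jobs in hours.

SPT (increasing processing time): #108 #101 #129 #122 #115 #136.
#108: finishes 3, weight 3, w·C = 9
#101: finishes 9, weight 8, w·C = 72
#129: finishes 16, weight 13, w·C = 208
#122: finishes 25, weight 7, w·C = 175
#115: finishes 38, weight 2, w·C = 76
#136: finishes 53, weight 9, w·C = 477
Sum = 9+72+208+175+76+477 = 1017.

1017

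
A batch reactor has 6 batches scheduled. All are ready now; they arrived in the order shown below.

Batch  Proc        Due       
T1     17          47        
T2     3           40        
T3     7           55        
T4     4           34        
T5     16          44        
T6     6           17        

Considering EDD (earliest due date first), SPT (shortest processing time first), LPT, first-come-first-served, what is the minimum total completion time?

EDD (increasing due date): T6 T4 T2 T5 T1 T3.
T6: 0→6
T4: 6→10
T2: 10→13
T5: 13→29
T1: 29→46
T3: 46→53
Sum = 6+10+13+29+46+53 = 157.
SPT (increasing processing time): T2 T4 T6 T3 T5 T1.
T2: 0→3
T4: 3→7
T6: 7→13
T3: 13→20
T5: 20→36
T1: 36→53
Sum = 3+7+13+20+36+53 = 132.
LPT (decreasing processing time): T1 T5 T3 T6 T4 T2.
T1: 0→17
T5: 17→33
T3: 33→40
T6: 40→46
T4: 46→50
T2: 50→53
Sum = 17+33+40+46+50+53 = 239.
FIFO (arrival order): T1 T2 T3 T4 T5 T6.
T1: 0→17
T2: 17→20
T3: 20→27
T4: 27→31
T5: 31→47
T6: 47→53
Sum = 17+20+27+31+47+53 = 195.
EDD 157, SPT 132, LPT 239, FIFO 195 → minimum 132.

132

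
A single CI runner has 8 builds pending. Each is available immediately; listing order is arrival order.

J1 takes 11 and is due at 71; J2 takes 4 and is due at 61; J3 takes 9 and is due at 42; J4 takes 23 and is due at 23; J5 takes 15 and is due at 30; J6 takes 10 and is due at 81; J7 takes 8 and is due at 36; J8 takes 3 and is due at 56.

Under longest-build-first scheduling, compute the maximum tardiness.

LPT (decreasing processing time): J4 J5 J1 J6 J3 J7 J2 J8.
J4: 0→23, due 23, tardiness 0
J5: 23→38, due 30, tardiness 8
J1: 38→49, due 71, tardiness 0
J6: 49→59, due 81, tardiness 0
J3: 59→68, due 42, tardiness 26
J7: 68→76, due 36, tardiness 40
J2: 76→80, due 61, tardiness 19
J8: 80→83, due 56, tardiness 27
Maximum = 40.

40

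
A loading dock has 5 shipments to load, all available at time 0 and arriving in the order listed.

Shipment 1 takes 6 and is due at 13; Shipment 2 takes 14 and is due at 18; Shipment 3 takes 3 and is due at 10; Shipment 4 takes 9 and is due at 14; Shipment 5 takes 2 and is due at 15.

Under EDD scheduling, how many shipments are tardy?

EDD (increasing due date): Shipment 3 Shipment 1 Shipment 4 Shipment 5 Shipment 2.
Shipment 3: 0→3, due 10, tardiness 0
Shipment 1: 3→9, due 13, tardiness 0
Shipment 4: 9→18, due 14, tardiness 4
Shipment 5: 18→20, due 15, tardiness 5
Shipment 2: 20→34, due 18, tardiness 16
Late shipments: 3.

3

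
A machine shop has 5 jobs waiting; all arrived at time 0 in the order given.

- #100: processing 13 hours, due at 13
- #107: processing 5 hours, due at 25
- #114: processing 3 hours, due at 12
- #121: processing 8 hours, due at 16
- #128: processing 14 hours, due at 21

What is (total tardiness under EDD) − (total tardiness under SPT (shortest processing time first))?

EDD (increasing due date): #114 #100 #121 #128 #107.
#114: 0→3, due 12, tardiness 0
#100: 3→16, due 13, tardiness 3
#121: 16→24, due 16, tardiness 8
#128: 24→38, due 21, tardiness 17
#107: 38→43, due 25, tardiness 18
Sum = 0+3+8+17+18 = 46.
SPT (increasing processing time): #114 #107 #121 #100 #128.
#114: 0→3, due 12, tardiness 0
#107: 3→8, due 25, tardiness 0
#121: 8→16, due 16, tardiness 0
#100: 16→29, due 13, tardiness 16
#128: 29→43, due 21, tardiness 22
Sum = 0+0+0+16+22 = 38.
Difference = 46 − 38 = 8.

8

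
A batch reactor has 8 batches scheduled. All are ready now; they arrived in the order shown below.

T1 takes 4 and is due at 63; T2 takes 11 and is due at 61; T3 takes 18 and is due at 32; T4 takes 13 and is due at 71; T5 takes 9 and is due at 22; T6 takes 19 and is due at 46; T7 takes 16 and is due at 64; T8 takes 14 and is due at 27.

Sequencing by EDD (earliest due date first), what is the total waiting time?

EDD (increasing due date): T5 T8 T3 T6 T2 T1 T7 T4.
T5: waits 0, runs 0→9
T8: waits 9, runs 9→23
T3: waits 23, runs 23→41
T6: waits 41, runs 41→60
T2: waits 60, runs 60→71
T1: waits 71, runs 71→75
T7: waits 75, runs 75→91
T4: waits 91, runs 91→104
Sum = 0+9+23+41+60+71+75+91 = 370.

370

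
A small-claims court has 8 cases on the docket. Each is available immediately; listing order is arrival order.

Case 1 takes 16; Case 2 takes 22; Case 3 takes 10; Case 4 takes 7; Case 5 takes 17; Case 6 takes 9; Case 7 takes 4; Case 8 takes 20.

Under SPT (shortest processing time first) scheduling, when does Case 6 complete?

20

SPT (increasing processing time): Case 7 Case 4 Case 6 Case 3 Case 1 Case 5 Case 8 Case 2.
Case 7: 0→4
Case 4: 4→11
Case 6: 11→20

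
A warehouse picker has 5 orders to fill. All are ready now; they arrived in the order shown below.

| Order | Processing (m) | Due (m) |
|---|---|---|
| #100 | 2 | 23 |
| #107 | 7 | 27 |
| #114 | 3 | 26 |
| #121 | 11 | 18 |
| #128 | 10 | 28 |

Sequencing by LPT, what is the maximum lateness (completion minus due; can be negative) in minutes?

10

LPT (decreasing processing time): #121 #128 #107 #114 #100.
#121: 0→11, due 18, lateness -7
#128: 11→21, due 28, lateness -7
#107: 21→28, due 27, lateness 1
#114: 28→31, due 26, lateness 5
#100: 31→33, due 23, lateness 10
Maximum = 10.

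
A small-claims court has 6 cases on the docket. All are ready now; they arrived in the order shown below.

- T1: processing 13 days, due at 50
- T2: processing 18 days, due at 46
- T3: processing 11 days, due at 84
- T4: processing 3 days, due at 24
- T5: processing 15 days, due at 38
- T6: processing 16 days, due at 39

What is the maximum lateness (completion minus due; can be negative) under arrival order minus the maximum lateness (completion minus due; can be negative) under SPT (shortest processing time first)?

7

FIFO (arrival order): T1 T2 T3 T4 T5 T6.
T1: 0→13, due 50, lateness -37
T2: 13→31, due 46, lateness -15
T3: 31→42, due 84, lateness -42
T4: 42→45, due 24, lateness 21
T5: 45→60, due 38, lateness 22
T6: 60→76, due 39, lateness 37
Maximum = 37.
SPT (increasing processing time): T4 T3 T1 T5 T6 T2.
T4: 0→3, due 24, lateness -21
T3: 3→14, due 84, lateness -70
T1: 14→27, due 50, lateness -23
T5: 27→42, due 38, lateness 4
T6: 42→58, due 39, lateness 19
T2: 58→76, due 46, lateness 30
Maximum = 30.
Difference = 37 − 30 = 7.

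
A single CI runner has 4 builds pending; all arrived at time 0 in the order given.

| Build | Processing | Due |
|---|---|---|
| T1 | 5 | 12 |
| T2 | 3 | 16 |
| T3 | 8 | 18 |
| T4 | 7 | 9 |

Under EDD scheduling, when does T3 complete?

23

EDD (increasing due date): T4 T1 T2 T3.
T4: 0→7
T1: 7→12
T2: 12→15
T3: 15→23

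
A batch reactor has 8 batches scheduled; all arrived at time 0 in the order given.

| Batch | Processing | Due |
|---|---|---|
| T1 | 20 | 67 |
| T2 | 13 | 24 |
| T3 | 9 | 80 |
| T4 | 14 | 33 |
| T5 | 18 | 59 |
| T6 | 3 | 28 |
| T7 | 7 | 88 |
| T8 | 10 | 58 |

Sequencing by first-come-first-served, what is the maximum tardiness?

49

FIFO (arrival order): T1 T2 T3 T4 T5 T6 T7 T8.
T1: 0→20, due 67, tardiness 0
T2: 20→33, due 24, tardiness 9
T3: 33→42, due 80, tardiness 0
T4: 42→56, due 33, tardiness 23
T5: 56→74, due 59, tardiness 15
T6: 74→77, due 28, tardiness 49
T7: 77→84, due 88, tardiness 0
T8: 84→94, due 58, tardiness 36
Maximum = 49.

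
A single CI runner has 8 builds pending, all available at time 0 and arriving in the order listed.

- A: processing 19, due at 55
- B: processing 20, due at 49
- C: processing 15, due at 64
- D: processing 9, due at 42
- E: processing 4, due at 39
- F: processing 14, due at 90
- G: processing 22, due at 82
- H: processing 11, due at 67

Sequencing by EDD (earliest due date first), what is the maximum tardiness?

EDD (increasing due date): E D B A C H G F.
E: 0→4, due 39, tardiness 0
D: 4→13, due 42, tardiness 0
B: 13→33, due 49, tardiness 0
A: 33→52, due 55, tardiness 0
C: 52→67, due 64, tardiness 3
H: 67→78, due 67, tardiness 11
G: 78→100, due 82, tardiness 18
F: 100→114, due 90, tardiness 24
Maximum = 24.

24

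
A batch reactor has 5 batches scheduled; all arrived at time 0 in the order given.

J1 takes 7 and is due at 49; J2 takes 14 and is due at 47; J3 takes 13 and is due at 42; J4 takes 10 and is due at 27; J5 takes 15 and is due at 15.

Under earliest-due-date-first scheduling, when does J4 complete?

EDD (increasing due date): J5 J4 J3 J2 J1.
J5: 0→15
J4: 15→25

25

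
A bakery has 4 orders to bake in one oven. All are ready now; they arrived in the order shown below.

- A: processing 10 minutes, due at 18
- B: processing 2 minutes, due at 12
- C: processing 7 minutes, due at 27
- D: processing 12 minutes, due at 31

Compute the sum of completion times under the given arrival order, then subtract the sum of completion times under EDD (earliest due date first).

FIFO (arrival order): A B C D.
A: 0→10
B: 10→12
C: 12→19
D: 19→31
Sum = 10+12+19+31 = 72.
EDD (increasing due date): B A C D.
B: 0→2
A: 2→12
C: 12→19
D: 19→31
Sum = 2+12+19+31 = 64.
Difference = 72 − 64 = 8.

8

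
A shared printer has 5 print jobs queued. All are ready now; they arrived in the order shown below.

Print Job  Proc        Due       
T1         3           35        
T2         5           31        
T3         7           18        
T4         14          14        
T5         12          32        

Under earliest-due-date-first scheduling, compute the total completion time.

EDD (increasing due date): T4 T3 T2 T5 T1.
T4: 0→14
T3: 14→21
T2: 21→26
T5: 26→38
T1: 38→41
Sum = 14+21+26+38+41 = 140.

140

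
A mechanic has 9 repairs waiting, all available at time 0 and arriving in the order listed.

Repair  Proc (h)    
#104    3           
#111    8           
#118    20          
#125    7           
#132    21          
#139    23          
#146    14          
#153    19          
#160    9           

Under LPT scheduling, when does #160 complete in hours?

LPT (decreasing processing time): #139 #132 #118 #153 #146 #160 #111 #125 #104.
#139: 0→23
#132: 23→44
#118: 44→64
#153: 64→83
#146: 83→97
#160: 97→106

106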